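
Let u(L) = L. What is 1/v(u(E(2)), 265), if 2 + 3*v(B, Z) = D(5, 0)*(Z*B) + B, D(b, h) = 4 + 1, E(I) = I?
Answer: 3/2650 ≈ 0.0011321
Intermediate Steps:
D(b, h) = 5
v(B, Z) = -2/3 + B/3 + 5*B*Z/3 (v(B, Z) = -2/3 + (5*(Z*B) + B)/3 = -2/3 + (5*(B*Z) + B)/3 = -2/3 + (5*B*Z + B)/3 = -2/3 + (B + 5*B*Z)/3 = -2/3 + (B/3 + 5*B*Z/3) = -2/3 + B/3 + 5*B*Z/3)
1/v(u(E(2)), 265) = 1/(-2/3 + (1/3)*2 + (5/3)*2*265) = 1/(-2/3 + 2/3 + 2650/3) = 1/(2650/3) = 3/2650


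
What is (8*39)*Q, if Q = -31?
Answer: -9672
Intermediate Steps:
(8*39)*Q = (8*39)*(-31) = 312*(-31) = -9672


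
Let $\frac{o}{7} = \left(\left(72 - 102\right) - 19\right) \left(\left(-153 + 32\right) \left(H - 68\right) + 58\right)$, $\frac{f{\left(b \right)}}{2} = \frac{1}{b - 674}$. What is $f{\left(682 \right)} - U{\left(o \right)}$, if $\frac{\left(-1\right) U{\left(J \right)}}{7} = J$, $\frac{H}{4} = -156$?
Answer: $- \frac{804719159}{4} \approx -2.0118 \cdot 10^{8}$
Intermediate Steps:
$H = -624$ ($H = 4 \left(-156\right) = -624$)
$f{\left(b \right)} = \frac{2}{-674 + b}$ ($f{\left(b \right)} = \frac{2}{b - 674} = \frac{2}{-674 + b}$)
$o = -28739970$ ($o = 7 \left(\left(72 - 102\right) - 19\right) \left(\left(-153 + 32\right) \left(-624 - 68\right) + 58\right) = 7 \left(-30 - 19\right) \left(\left(-121\right) \left(-692\right) + 58\right) = 7 \left(- 49 \left(83732 + 58\right)\right) = 7 \left(\left(-49\right) 83790\right) = 7 \left(-4105710\right) = -28739970$)
$U{\left(J \right)} = - 7 J$
$f{\left(682 \right)} - U{\left(o \right)} = \frac{2}{-674 + 682} - \left(-7\right) \left(-28739970\right) = \frac{2}{8} - 201179790 = 2 \cdot \frac{1}{8} - 201179790 = \frac{1}{4} - 201179790 = - \frac{804719159}{4}$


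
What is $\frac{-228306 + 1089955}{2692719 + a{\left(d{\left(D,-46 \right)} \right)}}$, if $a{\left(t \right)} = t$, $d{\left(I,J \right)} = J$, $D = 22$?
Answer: $\frac{861649}{2692673} \approx 0.32$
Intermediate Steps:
$\frac{-228306 + 1089955}{2692719 + a{\left(d{\left(D,-46 \right)} \right)}} = \frac{-228306 + 1089955}{2692719 - 46} = \frac{861649}{2692673}$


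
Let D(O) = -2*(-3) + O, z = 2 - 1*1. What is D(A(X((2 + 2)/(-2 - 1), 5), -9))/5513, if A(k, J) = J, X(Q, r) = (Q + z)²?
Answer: -3/5513 ≈ -0.00054417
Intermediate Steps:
z = 1 (z = 2 - 1 = 1)
X(Q, r) = (1 + Q)² (X(Q, r) = (Q + 1)² = (1 + Q)²)
D(O) = 6 + O
D(A(X((2 + 2)/(-2 - 1), 5), -9))/5513 = (6 - 9)/5513 = -3*1/5513 = -3/5513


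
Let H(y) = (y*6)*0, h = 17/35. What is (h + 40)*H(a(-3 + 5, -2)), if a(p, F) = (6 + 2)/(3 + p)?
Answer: 0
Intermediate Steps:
a(p, F) = 8/(3 + p)
h = 17/35 (h = 17*(1/35) = 17/35 ≈ 0.48571)
H(y) = 0 (H(y) = (6*y)*0 = 0)
(h + 40)*H(a(-3 + 5, -2)) = (17/35 + 40)*0 = (1417/35)*0 = 0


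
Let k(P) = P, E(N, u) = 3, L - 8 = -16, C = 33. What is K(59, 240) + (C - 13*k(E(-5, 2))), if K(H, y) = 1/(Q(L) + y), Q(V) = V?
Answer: -1391/232 ≈ -5.9957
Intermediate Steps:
L = -8 (L = 8 - 16 = -8)
K(H, y) = 1/(-8 + y)
K(59, 240) + (C - 13*k(E(-5, 2))) = 1/(-8 + 240) + (33 - 13*3) = 1/232 + (33 - 39) = 1/232 - 6 = -1391/232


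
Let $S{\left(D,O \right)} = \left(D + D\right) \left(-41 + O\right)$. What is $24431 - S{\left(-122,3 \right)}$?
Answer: $15159$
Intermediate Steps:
$S{\left(D,O \right)} = 2 D \left(-41 + O\right)$
$24431 - S{\left(-122,3 \right)} = 24431 - 2 \left(-122\right) \left(-41 + 3\right) = 24431 - 2 \left(-122\right) \left(-38\right) = 24431 - 9272 = 15159$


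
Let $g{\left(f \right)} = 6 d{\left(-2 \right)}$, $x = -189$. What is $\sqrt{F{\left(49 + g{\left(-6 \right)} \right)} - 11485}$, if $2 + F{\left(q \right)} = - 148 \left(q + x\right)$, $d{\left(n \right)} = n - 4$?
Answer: $\sqrt{14561} \approx 120.67$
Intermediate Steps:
$d{\left(n \right)} = -4 + n$
$g{\left(f \right)} = -36$ ($g{\left(f \right)} = 6 \left(-4 - 2\right) = 6 \left(-6\right) = -36$)
$F{\left(q \right)} = 27970 - 148 q$ ($F{\left(q \right)} = -2 - 148 \left(q - 189\right) = -2 - 148 \left(-189 + q\right) = -2 - \left(-27972 + 148 q\right) = 27970 - 148 q$)
$\sqrt{F{\left(49 + g{\left(-6 \right)} \right)} - 11485} = \sqrt{\left(27970 - 148 \left(49 - 36\right)\right) - 11485} = \sqrt{\left(27970 - 1924\right) - 11485} = \sqrt{26046 - 11485} = \sqrt{14561}$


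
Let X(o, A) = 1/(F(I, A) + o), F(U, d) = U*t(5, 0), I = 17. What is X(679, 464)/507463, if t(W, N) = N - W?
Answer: 1/301433022 ≈ 3.3175e-9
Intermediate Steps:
F(U, d) = -5*U (F(U, d) = U*(0 - 1*5) = U*(0 - 5) = U*(-5) = -5*U)
X(o, A) = 1/(-85 + o) (X(o, A) = 1/(-5*17 + o) = 1/(-85 + o))
X(679, 464)/507463 = 1/((-85 + 679)*507463) = (1/507463)/594 = (1/594)*(1/507463) = 1/301433022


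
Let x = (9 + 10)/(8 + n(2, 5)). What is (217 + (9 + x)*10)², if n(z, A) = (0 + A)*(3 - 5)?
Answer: 44944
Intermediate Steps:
n(z, A) = -2*A (n(z, A) = A*(-2) = -2*A)
x = -19/2 (x = (9 + 10)/(8 - 2*5) = 19/(8 - 10) = 19/(-2) = 19*(-½) = -19/2 ≈ -9.5000)
(217 + (9 + x)*10)² = (217 + (9 - 19/2)*10)² = (217 - ½*10)² = (217 - 5)² = 212² = 44944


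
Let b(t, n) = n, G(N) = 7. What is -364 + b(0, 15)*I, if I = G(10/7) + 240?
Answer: 3341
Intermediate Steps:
I = 247 (I = 7 + 240 = 247)
-364 + b(0, 15)*I = -364 + 15*247 = -364 + 3705 = 3341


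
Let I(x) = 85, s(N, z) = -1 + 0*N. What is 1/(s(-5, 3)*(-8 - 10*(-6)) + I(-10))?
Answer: 1/33 ≈ 0.030303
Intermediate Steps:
s(N, z) = -1 (s(N, z) = -1 + 0 = -1)
1/(s(-5, 3)*(-8 - 10*(-6)) + I(-10)) = 1/(-(-8 - 10*(-6)) + 85) = 1/(-(-8 + 60) + 85) = 1/(-1*52 + 85) = 1/(-52 + 85) = 1/33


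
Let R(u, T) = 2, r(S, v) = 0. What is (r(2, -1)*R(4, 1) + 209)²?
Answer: 43681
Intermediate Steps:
(r(2, -1)*R(4, 1) + 209)² = (0*2 + 209)² = (0 + 209)² = 209² = 43681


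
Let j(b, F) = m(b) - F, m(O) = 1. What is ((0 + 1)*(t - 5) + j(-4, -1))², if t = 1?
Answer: 4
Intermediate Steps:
j(b, F) = 1 - F
((0 + 1)*(t - 5) + j(-4, -1))² = ((0 + 1)*(1 - 5) + (1 - 1*(-1)))² = (1*(-4) + (1 + 1))² = (-4 + 2)² = (-2)² = 4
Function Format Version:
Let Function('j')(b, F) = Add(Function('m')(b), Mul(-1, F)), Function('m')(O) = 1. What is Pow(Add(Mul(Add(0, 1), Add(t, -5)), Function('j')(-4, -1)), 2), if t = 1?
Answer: 4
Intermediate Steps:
Function('j')(b, F) = Add(1, Mul(-1, F))
Pow(Add(Mul(Add(0, 1), Add(t, -5)), Function('j')(-4, -1)), 2) = Pow(Add(Mul(Add(0, 1), Add(1, -5)), Add(1, Mul(-1, -1))), 2) = Pow(Add(Mul(1, -4), Add(1, 1)), 2) = Pow(Add(-4, 2), 2) = Pow(-2, 2) = 4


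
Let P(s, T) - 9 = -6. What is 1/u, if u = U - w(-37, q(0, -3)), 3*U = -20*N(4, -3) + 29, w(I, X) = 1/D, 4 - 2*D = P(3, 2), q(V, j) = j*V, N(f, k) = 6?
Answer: -3/97 ≈ -0.030928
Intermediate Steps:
P(s, T) = 3 (P(s, T) = 9 - 6 = 3)
q(V, j) = V*j
D = ½ (D = 2 - ½*3 = 2 - 3/2 = ½ ≈ 0.50000)
w(I, X) = 2 (w(I, X) = 1/(½) = 2)
U = -91/3 (U = (-20*6 + 29)/3 = (-120 + 29)/3 = (⅓)*(-91) = -91/3 ≈ -30.333)
u = -97/3 (u = -91/3 - 1*2 = -91/3 - 2 = -97/3 ≈ -32.333)
1/u = 1/(-97/3) = -3/97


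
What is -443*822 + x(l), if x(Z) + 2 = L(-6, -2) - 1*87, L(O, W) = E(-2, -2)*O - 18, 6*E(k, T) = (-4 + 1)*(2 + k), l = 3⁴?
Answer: -364253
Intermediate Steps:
l = 81
E(k, T) = -1 - k/2 (E(k, T) = ((-4 + 1)*(2 + k))/6 = (-3*(2 + k))/6 = (-6 - 3*k)/6 = -1 - k/2)
L(O, W) = -18 (L(O, W) = (-1 - ½*(-2))*O - 18 = (-1 + 1)*O - 18 = 0*O - 18 = 0 - 18 = -18)
x(Z) = -107 (x(Z) = -2 + (-18 - 1*87) = -2 + (-18 - 87) = -2 - 105 = -107)
-443*822 + x(l) = -443*822 - 107 = -364146 - 107 = -364253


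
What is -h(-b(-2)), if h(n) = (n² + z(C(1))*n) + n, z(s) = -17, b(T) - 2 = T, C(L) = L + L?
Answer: 0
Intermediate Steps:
C(L) = 2*L
b(T) = 2 + T
h(n) = n² - 16*n (h(n) = (n² - 17*n) + n = n² - 16*n)
-h(-b(-2)) = -(-(2 - 2))*(-16 - (2 - 2)) = -(-1*0)*(-16 - 1*0) = -0*(-16 + 0) = -0*(-16) = -1*0 = 0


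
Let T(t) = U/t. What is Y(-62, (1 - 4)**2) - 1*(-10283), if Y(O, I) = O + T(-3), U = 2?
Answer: 30661/3 ≈ 10220.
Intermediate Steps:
T(t) = 2/t
Y(O, I) = -2/3 + O (Y(O, I) = O + 2/(-3) = O + 2*(-1/3) = O - 2/3 = -2/3 + O)
Y(-62, (1 - 4)**2) - 1*(-10283) = (-2/3 - 62) - 1*(-10283) = -188/3 + 10283 = 30661/3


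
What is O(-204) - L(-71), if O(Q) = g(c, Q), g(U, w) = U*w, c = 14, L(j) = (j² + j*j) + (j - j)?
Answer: -12938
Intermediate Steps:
L(j) = 2*j² (L(j) = (j² + j²) + 0 = 2*j² + 0 = 2*j²)
O(Q) = 14*Q
O(-204) - L(-71) = 14*(-204) - 2*(-71)² = -2856 - 2*5041 = -2856 - 1*10082 = -2856 - 10082 = -12938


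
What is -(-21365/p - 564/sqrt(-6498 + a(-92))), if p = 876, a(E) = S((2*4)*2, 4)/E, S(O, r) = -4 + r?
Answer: 21365/876 - 94*I*sqrt(2)/19 ≈ 24.389 - 6.9966*I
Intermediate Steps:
a(E) = 0 (a(E) = (-4 + 4)/E = 0/E = 0)
-(-21365/p - 564/sqrt(-6498 + a(-92))) = -(-21365/876 - 564/sqrt(-6498 + 0)) = -(-21365*1/876 - 564*(-I*sqrt(2)/114)) = -(-21365/876 - 564*(-I*sqrt(2)/114)) = -(-21365/876 - (-94)*I*sqrt(2)/19) = -(-21365/876 + 94*I*sqrt(2)/19) = 21365/876 - 94*I*sqrt(2)/19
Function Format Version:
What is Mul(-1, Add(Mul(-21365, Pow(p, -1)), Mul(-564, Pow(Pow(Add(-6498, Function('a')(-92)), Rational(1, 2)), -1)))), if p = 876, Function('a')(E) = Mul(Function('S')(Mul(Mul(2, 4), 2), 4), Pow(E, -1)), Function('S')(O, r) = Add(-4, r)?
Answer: Add(Rational(21365, 876), Mul(Rational(-94, 19), I, Pow(2, Rational(1, 2)))) ≈ Add(24.389, Mul(-6.9966, I))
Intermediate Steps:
Function('a')(E) = 0 (Function('a')(E) = Mul(Add(-4, 4), Pow(E, -1)) = Mul(0, Pow(E, -1)) = 0)
Mul(-1, Add(Mul(-21365, Pow(p, -1)), Mul(-564, Pow(Pow(Add(-6498, Function('a')(-92)), Rational(1, 2)), -1)))) = Mul(-1, Add(Mul(-21365, Pow(876, -1)), Mul(-564, Pow(Pow(Add(-6498, 0), Rational(1, 2)), -1)))) = Mul(-1, Add(Mul(-21365, Rational(1, 876)), Mul(-564, Pow(Pow(-6498, Rational(1, 2)), -1)))) = Mul(-1, Add(Rational(-21365, 876), Mul(-564, Pow(Mul(57, I, Pow(2, Rational(1, 2))), -1)))) = Mul(-1, Add(Rational(-21365, 876), Mul(-564, Mul(Rational(-1, 114), I, Pow(2, Rational(1, 2)))))) = Mul(-1, Add(Rational(-21365, 876), Mul(Rational(94, 19), I, Pow(2, Rational(1, 2))))) = Add(Rational(21365, 876), Mul(Rational(-94, 19), I, Pow(2, Rational(1, 2))))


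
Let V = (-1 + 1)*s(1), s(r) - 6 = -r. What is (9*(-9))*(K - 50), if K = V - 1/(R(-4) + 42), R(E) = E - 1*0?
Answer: 153981/38 ≈ 4052.1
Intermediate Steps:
s(r) = 6 - r
R(E) = E (R(E) = E + 0 = E)
V = 0 (V = (-1 + 1)*(6 - 1*1) = 0*(6 - 1) = 0*5 = 0)
K = -1/38 (K = 0 - 1/(-4 + 42) = 0 - 1/38 = -1/38 ≈ -0.026316)
(9*(-9))*(K - 50) = (9*(-9))*(-1/38 - 50) = -81*(-1901/38) = 153981/38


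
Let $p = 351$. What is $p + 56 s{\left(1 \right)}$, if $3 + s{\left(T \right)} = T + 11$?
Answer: $855$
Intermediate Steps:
$s{\left(T \right)} = 8 + T$ ($s{\left(T \right)} = -3 + \left(T + 11\right) = -3 + \left(11 + T\right) = 8 + T$)
$p + 56 s{\left(1 \right)} = 351 + 56 \left(8 + 1\right) = 351 + 56 \cdot 9 = 351 + 504 = 855$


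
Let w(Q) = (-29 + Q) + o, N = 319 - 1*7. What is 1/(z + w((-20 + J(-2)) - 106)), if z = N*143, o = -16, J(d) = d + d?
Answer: 1/44441 ≈ 2.2502e-5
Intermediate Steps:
J(d) = 2*d
N = 312 (N = 319 - 7 = 312)
w(Q) = -45 + Q (w(Q) = (-29 + Q) - 16 = -45 + Q)
z = 44616 (z = 312*143 = 44616)
1/(z + w((-20 + J(-2)) - 106)) = 1/(44616 + (-45 + ((-20 + 2*(-2)) - 106))) = 1/(44616 + (-45 + ((-20 - 4) - 106))) = 1/(44616 + (-45 + (-24 - 106))) = 1/(44616 + (-45 - 130)) = 1/(44616 - 175) = 1/44441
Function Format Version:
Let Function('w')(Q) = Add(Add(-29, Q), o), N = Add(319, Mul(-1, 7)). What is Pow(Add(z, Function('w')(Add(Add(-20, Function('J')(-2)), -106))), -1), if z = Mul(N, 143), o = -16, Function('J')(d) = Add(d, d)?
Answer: Rational(1, 44441) ≈ 2.2502e-5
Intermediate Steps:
Function('J')(d) = Mul(2, d)
N = 312 (N = Add(319, -7) = 312)
Function('w')(Q) = Add(-45, Q) (Function('w')(Q) = Add(Add(-29, Q), -16) = Add(-45, Q))
z = 44616 (z = Mul(312, 143) = 44616)
Pow(Add(z, Function('w')(Add(Add(-20, Function('J')(-2)), -106))), -1) = Pow(Add(44616, Add(-45, Add(Add(-20, Mul(2, -2)), -106))), -1) = Pow(Add(44616, Add(-45, Add(Add(-20, -4), -106))), -1) = Pow(Add(44616, Add(-45, Add(-24, -106))), -1) = Pow(Add(44616, Add(-45, -130)), -1) = Pow(Add(44616, -175), -1) = Pow(44441, -1) = Rational(1, 44441)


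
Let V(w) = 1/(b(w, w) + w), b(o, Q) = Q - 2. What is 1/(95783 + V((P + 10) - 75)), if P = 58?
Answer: 16/1532527 ≈ 1.0440e-5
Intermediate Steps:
b(o, Q) = -2 + Q
V(w) = 1/(-2 + 2*w) (V(w) = 1/((-2 + w) + w) = 1/(-2 + 2*w))
1/(95783 + V((P + 10) - 75)) = 1/(95783 + 1/(2*(-1 + ((58 + 10) - 75)))) = 1/(95783 + 1/(2*(-1 + (68 - 75)))) = 1/(95783 + 1/(2*(-1 - 7))) = 1/(95783 + (½)/(-8)) = 1/(95783 + (½)*(-⅛)) = 1/(95783 - 1/16) = 1/(1532527/16) = 16/1532527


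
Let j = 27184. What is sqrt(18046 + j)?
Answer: sqrt(45230) ≈ 212.67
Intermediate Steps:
sqrt(18046 + j) = sqrt(18046 + 27184) = sqrt(45230)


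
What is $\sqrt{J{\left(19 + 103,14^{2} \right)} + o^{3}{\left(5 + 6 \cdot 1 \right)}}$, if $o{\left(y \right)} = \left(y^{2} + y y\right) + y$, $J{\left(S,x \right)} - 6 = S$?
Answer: $\sqrt{16194405} \approx 4024.2$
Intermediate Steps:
$J{\left(S,x \right)} = 6 + S$
$o{\left(y \right)} = y + 2 y^{2}$ ($o{\left(y \right)} = \left(y^{2} + y^{2}\right) + y = 2 y^{2} + y = y + 2 y^{2}$)
$\sqrt{J{\left(19 + 103,14^{2} \right)} + o^{3}{\left(5 + 6 \cdot 1 \right)}} = \sqrt{\left(6 + \left(19 + 103\right)\right) + \left(\left(5 + 6 \cdot 1\right) \left(1 + 2 \left(5 + 6 \cdot 1\right)\right)\right)^{3}} = \sqrt{\left(6 + 122\right) + \left(\left(5 + 6\right) \left(1 + 2 \left(5 + 6\right)\right)\right)^{3}} = \sqrt{128 + \left(11 \left(1 + 2 \cdot 11\right)\right)^{3}} = \sqrt{128 + \left(11 \left(1 + 22\right)\right)^{3}} = \sqrt{128 + \left(11 \cdot 23\right)^{3}} = \sqrt{128 + 253^{3}} = \sqrt{128 + 16194277} = \sqrt{16194405}$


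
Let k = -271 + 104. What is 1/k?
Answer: -1/167 ≈ -0.0059880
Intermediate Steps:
k = -167
1/k = 1/(-167) = -1/167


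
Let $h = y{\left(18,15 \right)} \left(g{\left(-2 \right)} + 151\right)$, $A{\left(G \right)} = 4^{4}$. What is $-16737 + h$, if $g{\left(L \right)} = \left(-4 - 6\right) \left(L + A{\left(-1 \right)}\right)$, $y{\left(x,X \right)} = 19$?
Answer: $-62128$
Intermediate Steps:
$A{\left(G \right)} = 256$
$g{\left(L \right)} = -2560 - 10 L$ ($g{\left(L \right)} = \left(-4 - 6\right) \left(L + 256\right) = - 10 \left(256 + L\right) = -2560 - 10 L$)
$h = -45391$ ($h = 19 \left(\left(-2560 - -20\right) + 151\right) = 19 \left(\left(-2560 + 20\right) + 151\right) = 19 \left(-2540 + 151\right) = 19 \left(-2389\right) = -45391$)
$-16737 + h = -16737 - 45391 = -62128$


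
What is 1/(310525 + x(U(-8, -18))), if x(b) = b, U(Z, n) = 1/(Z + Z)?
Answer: 16/4968399 ≈ 3.2204e-6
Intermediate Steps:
U(Z, n) = 1/(2*Z)
1/(310525 + x(U(-8, -18))) = 1/(310525 + (½)/(-8)) = 1/(310525 + (½)*(-⅛)) = 1/(310525 - 1/16) = 1/(4968399/16) = 16/4968399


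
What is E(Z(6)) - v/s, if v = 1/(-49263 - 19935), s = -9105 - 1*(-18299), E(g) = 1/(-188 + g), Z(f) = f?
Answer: -318103115/57894783492 ≈ -0.0054945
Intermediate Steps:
s = 9194 (s = -9105 + 18299 = 9194)
v = -1/69198 (v = 1/(-69198) = -1/69198 ≈ -1.4451e-5)
E(Z(6)) - v/s = 1/(-188 + 6) - (-1)/(69198*9194) = 1/(-182) - (-1)/(69198*9194) = -1/182 - 1*(-1/636206412) = -1/182 + 1/636206412 = -318103115/57894783492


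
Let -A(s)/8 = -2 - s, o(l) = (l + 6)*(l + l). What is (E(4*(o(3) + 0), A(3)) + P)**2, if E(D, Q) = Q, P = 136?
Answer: 30976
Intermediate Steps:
o(l) = 2*l*(6 + l) (o(l) = (6 + l)*(2*l) = 2*l*(6 + l))
A(s) = 16 + 8*s (A(s) = -8*(-2 - s) = 16 + 8*s)
(E(4*(o(3) + 0), A(3)) + P)**2 = ((16 + 8*3) + 136)**2 = ((16 + 24) + 136)**2 = (40 + 136)**2 = 176**2 = 30976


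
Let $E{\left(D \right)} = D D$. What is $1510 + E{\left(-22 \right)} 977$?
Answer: $474378$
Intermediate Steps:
$E{\left(D \right)} = D^{2}$
$1510 + E{\left(-22 \right)} 977 = 1510 + \left(-22\right)^{2} \cdot 977 = 1510 + 484 \cdot 977 = 1510 + 472868 = 474378$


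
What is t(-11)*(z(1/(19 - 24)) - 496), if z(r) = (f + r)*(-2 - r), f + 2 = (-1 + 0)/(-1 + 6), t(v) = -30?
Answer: 73752/5 ≈ 14750.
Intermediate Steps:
f = -11/5 (f = -2 + (-1 + 0)/(-1 + 6) = -2 - 1/5 = -11/5 ≈ -2.2000)
z(r) = (-2 - r)*(-11/5 + r) (z(r) = (-11/5 + r)*(-2 - r) = (-2 - r)*(-11/5 + r))
t(-11)*(z(1/(19 - 24)) - 496) = -30*((22/5 - (1/(19 - 24))**2 + 1/(5*(19 - 24))) - 496) = -30*((22/5 - (1/(-5))**2 + (1/5)/(-5)) - 496) = -30*((22/5 - (-1/5)**2 + (1/5)*(-1/5)) - 496) = -30*((22/5 - 1*1/25 - 1/25) - 496) = -30*((22/5 - 1/25 - 1/25) - 496) = -30*(108/25 - 496) = -30*(-12292/25) = 73752/5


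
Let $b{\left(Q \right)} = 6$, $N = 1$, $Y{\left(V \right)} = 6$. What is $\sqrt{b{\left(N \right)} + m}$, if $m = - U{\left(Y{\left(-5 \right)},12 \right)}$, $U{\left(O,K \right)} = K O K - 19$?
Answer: $i \sqrt{839} \approx 28.965 i$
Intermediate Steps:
$U{\left(O,K \right)} = -19 + O K^{2}$ ($U{\left(O,K \right)} = O K^{2} - 19 = -19 + O K^{2}$)
$m = -845$ ($m = - (-19 + 6 \cdot 12^{2}) = - (-19 + 6 \cdot 144) = - (-19 + 864) = \left(-1\right) 845 = -845$)
$\sqrt{b{\left(N \right)} + m} = \sqrt{6 - 845} = \sqrt{-839} = i \sqrt{839}$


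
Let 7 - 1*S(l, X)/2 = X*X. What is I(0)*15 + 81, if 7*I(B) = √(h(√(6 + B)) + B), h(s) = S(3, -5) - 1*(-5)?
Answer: 81 + 15*I*√31/7 ≈ 81.0 + 11.931*I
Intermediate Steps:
S(l, X) = 14 - 2*X² (S(l, X) = 14 - 2*X*X = 14 - 2*X²)
h(s) = -31 (h(s) = (14 - 2*(-5)²) - 1*(-5) = (14 - 2*25) + 5 = (14 - 50) + 5 = -36 + 5 = -31)
I(B) = √(-31 + B)/7
I(0)*15 + 81 = (√(-31 + 0)/7)*15 + 81 = (√(-31)/7)*15 + 81 = ((I*√31)/7)*15 + 81 = (I*√31/7)*15 + 81 = 15*I*√31/7 + 81 = 81 + 15*I*√31/7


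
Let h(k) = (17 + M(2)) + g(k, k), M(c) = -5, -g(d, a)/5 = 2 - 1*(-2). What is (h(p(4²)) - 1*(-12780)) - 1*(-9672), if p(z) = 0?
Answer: 22444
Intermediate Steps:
g(d, a) = -20 (g(d, a) = -5*(2 - 1*(-2)) = -5*(2 + 2) = -5*4 = -20)
h(k) = -8 (h(k) = (17 - 5) - 20 = 12 - 20 = -8)
(h(p(4²)) - 1*(-12780)) - 1*(-9672) = (-8 - 1*(-12780)) - 1*(-9672) = (-8 + 12780) + 9672 = 12772 + 9672 = 22444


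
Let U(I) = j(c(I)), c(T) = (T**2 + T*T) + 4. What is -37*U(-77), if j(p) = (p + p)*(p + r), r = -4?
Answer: -10408810104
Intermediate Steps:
c(T) = 4 + 2*T**2 (c(T) = (T**2 + T**2) + 4 = 2*T**2 + 4 = 4 + 2*T**2)
j(p) = 2*p*(-4 + p) (j(p) = (p + p)*(p - 4) = (2*p)*(-4 + p) = 2*p*(-4 + p))
U(I) = 4*I**2*(4 + 2*I**2) (U(I) = 2*(4 + 2*I**2)*(-4 + (4 + 2*I**2)) = 2*(4 + 2*I**2)*(2*I**2) = 4*I**2*(4 + 2*I**2))
-37*U(-77) = -296*(-77)**2*(2 + (-77)**2) = -296*5929*(2 + 5929) = -296*5929*5931 = -37*281319192 = -10408810104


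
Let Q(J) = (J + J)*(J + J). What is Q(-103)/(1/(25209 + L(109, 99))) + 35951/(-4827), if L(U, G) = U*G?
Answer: 7374188556049/4827 ≈ 1.5277e+9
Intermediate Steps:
L(U, G) = G*U
Q(J) = 4*J² (Q(J) = (2*J)*(2*J) = 4*J²)
Q(-103)/(1/(25209 + L(109, 99))) + 35951/(-4827) = (4*(-103)²)/(1/(25209 + 99*109)) + 35951/(-4827) = (4*10609)/(1/(25209 + 10791)) + 35951*(-1/4827) = 42436/(1/36000) - 35951/4827 = 42436*36000 - 35951/4827 = 1527696000 - 35951/4827 = 7374188556049/4827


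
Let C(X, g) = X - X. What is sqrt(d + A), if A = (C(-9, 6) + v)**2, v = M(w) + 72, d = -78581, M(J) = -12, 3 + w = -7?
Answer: I*sqrt(74981) ≈ 273.83*I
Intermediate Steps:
w = -10 (w = -3 - 7 = -10)
C(X, g) = 0
v = 60 (v = -12 + 72 = 60)
A = 3600 (A = (0 + 60)**2 = 60**2 = 3600)
sqrt(d + A) = sqrt(-78581 + 3600) = sqrt(-74981) = I*sqrt(74981)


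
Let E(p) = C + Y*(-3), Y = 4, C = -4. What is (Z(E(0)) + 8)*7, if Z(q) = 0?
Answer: 56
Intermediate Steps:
E(p) = -16 (E(p) = -4 + 4*(-3) = -4 - 12 = -16)
(Z(E(0)) + 8)*7 = (0 + 8)*7 = 8*7 = 56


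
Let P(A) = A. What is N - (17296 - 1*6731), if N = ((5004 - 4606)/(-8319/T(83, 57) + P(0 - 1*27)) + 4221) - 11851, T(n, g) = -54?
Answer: -41604801/2287 ≈ -18192.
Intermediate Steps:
N = -17442646/2287 (N = ((5004 - 4606)/(-8319/(-54) + (0 - 1*27)) + 4221) - 11851 = (398/(-8319*(-1/54) + (0 - 27)) + 4221) - 11851 = (398/(2773/18 - 27) + 4221) - 11851 = (398/(2287/18) + 4221) - 11851 = (398*(18/2287) + 4221) - 11851 = (7164/2287 + 4221) - 11851 = 9660591/2287 - 11851 = -17442646/2287 ≈ -7626.9)
N - (17296 - 1*6731) = -17442646/2287 - (17296 - 1*6731) = -17442646/2287 - (17296 - 6731) = -17442646/2287 - 1*10565 = -17442646/2287 - 10565 = -41604801/2287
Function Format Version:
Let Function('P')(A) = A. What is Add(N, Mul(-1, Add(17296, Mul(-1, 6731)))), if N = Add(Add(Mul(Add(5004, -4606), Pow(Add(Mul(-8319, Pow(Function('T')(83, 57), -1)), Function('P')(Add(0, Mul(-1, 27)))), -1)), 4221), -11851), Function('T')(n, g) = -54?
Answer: Rational(-41604801, 2287) ≈ -18192.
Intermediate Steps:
N = Rational(-17442646, 2287) (N = Add(Add(Mul(Add(5004, -4606), Pow(Add(Mul(-8319, Pow(-54, -1)), Add(0, Mul(-1, 27))), -1)), 4221), -11851) = Add(Add(Mul(398, Pow(Add(Mul(-8319, Rational(-1, 54)), Add(0, -27)), -1)), 4221), -11851) = Add(Add(Mul(398, Pow(Add(Rational(2773, 18), -27), -1)), 4221), -11851) = Add(Add(Mul(398, Pow(Rational(2287, 18), -1)), 4221), -11851) = Add(Add(Mul(398, Rational(18, 2287)), 4221), -11851) = Add(Add(Rational(7164, 2287), 4221), -11851) = Add(Rational(9660591, 2287), -11851) = Rational(-17442646, 2287) ≈ -7626.9)
Add(N, Mul(-1, Add(17296, Mul(-1, 6731)))) = Add(Rational(-17442646, 2287), Mul(-1, Add(17296, Mul(-1, 6731)))) = Add(Rational(-17442646, 2287), Mul(-1, Add(17296, -6731))) = Add(Rational(-17442646, 2287), Mul(-1, 10565)) = Add(Rational(-17442646, 2287), -10565) = Rational(-41604801, 2287)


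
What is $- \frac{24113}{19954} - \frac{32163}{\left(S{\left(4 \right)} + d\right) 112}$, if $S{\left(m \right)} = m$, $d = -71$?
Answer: $\frac{230418275}{74867408} \approx 3.0777$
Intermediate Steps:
$- \frac{24113}{19954} - \frac{32163}{\left(S{\left(4 \right)} + d\right) 112} = - \frac{24113}{19954} - \frac{32163}{\left(4 - 71\right) 112} = \left(-24113\right) \frac{1}{19954} - \frac{32163}{\left(-67\right) 112} = - \frac{24113}{19954} - \frac{32163}{-7504} = - \frac{24113}{19954} - - \frac{32163}{7504} = - \frac{24113}{19954} + \frac{32163}{7504} = \frac{230418275}{74867408}$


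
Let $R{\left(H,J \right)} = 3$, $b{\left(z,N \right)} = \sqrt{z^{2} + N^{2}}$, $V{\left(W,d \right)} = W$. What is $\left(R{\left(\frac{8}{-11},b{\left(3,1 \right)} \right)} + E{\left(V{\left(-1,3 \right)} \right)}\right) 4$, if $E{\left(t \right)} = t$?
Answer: $8$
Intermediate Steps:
$b{\left(z,N \right)} = \sqrt{N^{2} + z^{2}}$
$\left(R{\left(\frac{8}{-11},b{\left(3,1 \right)} \right)} + E{\left(V{\left(-1,3 \right)} \right)}\right) 4 = \left(3 - 1\right) 4 = 2 \cdot 4 = 8$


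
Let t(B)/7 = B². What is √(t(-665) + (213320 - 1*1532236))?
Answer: √1776659 ≈ 1332.9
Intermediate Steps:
t(B) = 7*B²
√(t(-665) + (213320 - 1*1532236)) = √(7*(-665)² + (213320 - 1*1532236)) = √(7*442225 + (213320 - 1532236)) = √(3095575 - 1318916) = √1776659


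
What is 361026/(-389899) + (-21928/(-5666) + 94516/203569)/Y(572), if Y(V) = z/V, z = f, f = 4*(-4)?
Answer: -35051170277049804/224859033221323 ≈ -155.88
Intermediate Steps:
f = -16
z = -16
Y(V) = -16/V
361026/(-389899) + (-21928/(-5666) + 94516/203569)/Y(572) = 361026/(-389899) + (-21928/(-5666) + 94516/203569)/((-16/572)) = 361026*(-1/389899) + (-21928*(-1/5666) + 94516*(1/203569))/((-16*1/572)) = -361026/389899 + (10964/2833 + 94516/203569)/(-4/143) = -361026/389899 + (2499694344/576710977)*(-143/4) = -361026/389899 - 89364072798/576710977 = -35051170277049804/224859033221323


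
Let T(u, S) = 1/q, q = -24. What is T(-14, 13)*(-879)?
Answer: 293/8 ≈ 36.625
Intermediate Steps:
T(u, S) = -1/24 (T(u, S) = 1/(-24) = -1/24)
T(-14, 13)*(-879) = -1/24*(-879) = 293/8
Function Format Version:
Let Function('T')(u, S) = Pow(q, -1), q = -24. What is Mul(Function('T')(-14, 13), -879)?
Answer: Rational(293, 8) ≈ 36.625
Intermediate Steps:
Function('T')(u, S) = Rational(-1, 24) (Function('T')(u, S) = Pow(-24, -1) = Rational(-1, 24))
Mul(Function('T')(-14, 13), -879) = Mul(Rational(-1, 24), -879) = Rational(293, 8)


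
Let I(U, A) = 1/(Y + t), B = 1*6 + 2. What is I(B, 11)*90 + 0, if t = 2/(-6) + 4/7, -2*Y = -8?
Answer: 1890/89 ≈ 21.236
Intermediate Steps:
Y = 4 (Y = -1/2*(-8) = 4)
t = 5/21 (t = 2*(-1/6) + 4*(1/7) = -1/3 + 4/7 = 5/21 ≈ 0.23810)
B = 8 (B = 6 + 2 = 8)
I(U, A) = 21/89 (I(U, A) = 1/(4 + 5/21) = 1/(89/21) = 21/89)
I(B, 11)*90 + 0 = (21/89)*90 + 0 = 1890/89 + 0 = 1890/89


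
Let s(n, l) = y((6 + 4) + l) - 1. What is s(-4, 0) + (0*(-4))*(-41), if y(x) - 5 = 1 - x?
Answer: -5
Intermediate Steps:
y(x) = 6 - x (y(x) = 5 + (1 - x) = 6 - x)
s(n, l) = -5 - l (s(n, l) = (6 - ((6 + 4) + l)) - 1 = (6 - (10 + l)) - 1 = (6 + (-10 - l)) - 1 = (-4 - l) - 1 = -5 - l)
s(-4, 0) + (0*(-4))*(-41) = (-5 - 1*0) + (0*(-4))*(-41) = (-5 + 0) + 0*(-41) = -5 + 0 = -5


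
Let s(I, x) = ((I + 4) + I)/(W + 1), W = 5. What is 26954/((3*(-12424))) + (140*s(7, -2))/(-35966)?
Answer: -35181493/47875884 ≈ -0.73485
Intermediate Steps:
s(I, x) = ⅔ + I/3 (s(I, x) = ((I + 4) + I)/(5 + 1) = ((4 + I) + I)/6 = (4 + 2*I)*(⅙) = ⅔ + I/3)
26954/((3*(-12424))) + (140*s(7, -2))/(-35966) = 26954/((3*(-12424))) + (140*(⅔ + (⅓)*7))/(-35966) = 26954/(-37272) + (140*(⅔ + 7/3))*(-1/35966) = 26954*(-1/37272) + (140*3)*(-1/35966) = -13477/18636 + 420*(-1/35966) = -13477/18636 - 30/2569 = -35181493/47875884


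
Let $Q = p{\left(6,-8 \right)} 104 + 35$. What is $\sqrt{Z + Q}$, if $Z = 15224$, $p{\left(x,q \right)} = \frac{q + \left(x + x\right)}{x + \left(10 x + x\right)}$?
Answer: $\frac{\sqrt{137383}}{3} \approx 123.55$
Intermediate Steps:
$p{\left(x,q \right)} = \frac{q + 2 x}{12 x}$ ($p{\left(x,q \right)} = \frac{q + 2 x}{x + 11 x} = \frac{q + 2 x}{12 x}$)
$Q = \frac{367}{9}$ ($Q = \frac{-8 + 2 \cdot 6}{12 \cdot 6} \cdot 104 + 35 = \frac{1}{12} \cdot \frac{1}{6} \left(-8 + 12\right) 104 + 35 = \frac{1}{12} \cdot \frac{1}{6} \cdot 4 \cdot 104 + 35 = \frac{1}{18} \cdot 104 + 35 = \frac{52}{9} + 35 = \frac{367}{9} \approx 40.778$)
$\sqrt{Z + Q} = \sqrt{15224 + \frac{367}{9}} = \sqrt{\frac{137383}{9}} = \frac{\sqrt{137383}}{3}$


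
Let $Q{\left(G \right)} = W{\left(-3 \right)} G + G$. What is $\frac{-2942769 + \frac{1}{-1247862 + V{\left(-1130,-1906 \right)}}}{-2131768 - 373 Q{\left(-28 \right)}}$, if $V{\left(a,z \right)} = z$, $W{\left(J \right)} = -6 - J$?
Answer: $\frac{3677778527593}{2690320583808} \approx 1.367$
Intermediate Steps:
$Q{\left(G \right)} = - 2 G$ ($Q{\left(G \right)} = \left(-6 - -3\right) G + G = \left(-6 + 3\right) G + G = - 3 G + G = - 2 G$)
$\frac{-2942769 + \frac{1}{-1247862 + V{\left(-1130,-1906 \right)}}}{-2131768 - 373 Q{\left(-28 \right)}} = \frac{-2942769 + \frac{1}{-1247862 - 1906}}{-2131768 - 373 \left(\left(-2\right) \left(-28\right)\right)} = \frac{-2942769 + \frac{1}{-1249768}}{-2131768 - 20888} = \frac{-2942769 - \frac{1}{1249768}}{-2131768 - 20888} = - \frac{3677778527593}{1249768 \left(-2152656\right)} = \left(- \frac{3677778527593}{1249768}\right) \left(- \frac{1}{2152656}\right) = \frac{3677778527593}{2690320583808}$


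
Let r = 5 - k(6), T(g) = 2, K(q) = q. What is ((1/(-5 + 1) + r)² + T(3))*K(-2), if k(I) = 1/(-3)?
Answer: -4009/72 ≈ -55.681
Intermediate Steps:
k(I) = -⅓
r = 16/3 (r = 5 - 1*(-⅓) = 5 + ⅓ = 16/3 ≈ 5.3333)
((1/(-5 + 1) + r)² + T(3))*K(-2) = ((1/(-5 + 1) + 16/3)² + 2)*(-2) = ((1/(-4) + 16/3)² + 2)*(-2) = ((-¼ + 16/3)² + 2)*(-2) = ((61/12)² + 2)*(-2) = (3721/144 + 2)*(-2) = (4009/144)*(-2) = -4009/72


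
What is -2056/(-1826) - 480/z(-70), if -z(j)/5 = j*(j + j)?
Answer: 1270256/1118425 ≈ 1.1358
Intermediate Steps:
z(j) = -10*j**2 (z(j) = -5*j*(j + j) = -5*j*2*j = -10*j**2)
-2056/(-1826) - 480/z(-70) = -2056/(-1826) - 480/((-10*(-70)**2)) = -2056*(-1/1826) - 480/((-10*4900)) = 1028/913 - 480/(-49000) = 1028/913 - 480*(-1/49000) = 1028/913 + 12/1225 = 1270256/1118425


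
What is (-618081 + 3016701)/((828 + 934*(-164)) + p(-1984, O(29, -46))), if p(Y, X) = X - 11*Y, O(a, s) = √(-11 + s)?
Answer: -104359158960/5678838211 - 799540*I*√57/5678838211 ≈ -18.377 - 0.001063*I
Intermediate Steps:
p(Y, X) = X - 11*Y
(-618081 + 3016701)/((828 + 934*(-164)) + p(-1984, O(29, -46))) = (-618081 + 3016701)/((828 + 934*(-164)) + (√(-11 - 46) - 11*(-1984))) = 2398620/((828 - 153176) + (√(-57) + 21824)) = 2398620/(-152348 + (I*√57 + 21824)) = 2398620/(-152348 + (21824 + I*√57)) = 2398620/(-130524 + I*√57)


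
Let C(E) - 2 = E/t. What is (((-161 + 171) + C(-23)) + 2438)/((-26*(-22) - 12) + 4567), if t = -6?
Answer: 14723/30762 ≈ 0.47861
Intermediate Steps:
C(E) = 2 - E/6 (C(E) = 2 + E/(-6) = 2 + E*(-⅙) = 2 - E/6)
(((-161 + 171) + C(-23)) + 2438)/((-26*(-22) - 12) + 4567) = (((-161 + 171) + (2 - ⅙*(-23))) + 2438)/((-26*(-22) - 12) + 4567) = ((10 + (2 + 23/6)) + 2438)/((572 - 12) + 4567) = ((10 + 35/6) + 2438)/(560 + 4567) = (95/6 + 2438)/5127 = (14723/6)*(1/5127) = 14723/30762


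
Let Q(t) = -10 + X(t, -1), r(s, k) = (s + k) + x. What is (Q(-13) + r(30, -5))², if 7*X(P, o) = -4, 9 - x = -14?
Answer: 68644/49 ≈ 1400.9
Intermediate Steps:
x = 23 (x = 9 - 1*(-14) = 9 + 14 = 23)
X(P, o) = -4/7 (X(P, o) = (⅐)*(-4) = -4/7)
r(s, k) = 23 + k + s (r(s, k) = (s + k) + 23 = (k + s) + 23 = 23 + k + s)
Q(t) = -74/7 (Q(t) = -10 - 4/7 = -74/7)
(Q(-13) + r(30, -5))² = (-74/7 + (23 - 5 + 30))² = (-74/7 + 48)² = (262/7)² = 68644/49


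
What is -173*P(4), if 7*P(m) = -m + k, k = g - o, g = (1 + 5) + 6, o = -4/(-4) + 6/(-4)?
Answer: -2941/14 ≈ -210.07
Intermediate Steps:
o = -1/2 (o = -4*(-1/4) + 6*(-1/4) = 1 - 3/2 = -1/2 ≈ -0.50000)
g = 12 (g = 6 + 6 = 12)
k = 25/2 (k = 12 - 1*(-1/2) = 12 + 1/2 = 25/2 ≈ 12.500)
P(m) = 25/14 - m/7 (P(m) = (-m + 25/2)/7 = (25/2 - m)/7 = 25/14 - m/7)
-173*P(4) = -173*(25/14 - 1/7*4) = -173*(25/14 - 4/7) = -173*17/14 = -2941/14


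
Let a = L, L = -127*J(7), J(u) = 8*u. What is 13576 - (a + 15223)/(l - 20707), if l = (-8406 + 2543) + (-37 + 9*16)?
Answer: 359269799/26463 ≈ 13576.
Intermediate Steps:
l = -5756 (l = -5863 + (-37 + 144) = -5863 + 107 = -5756)
L = -7112 (L = -1016*7 = -127*56 = -7112)
a = -7112
13576 - (a + 15223)/(l - 20707) = 13576 - (-7112 + 15223)/(-5756 - 20707) = 13576 - 8111/(-26463) = 13576 - 8111*(-1)/26463 = 13576 - 1*(-8111/26463) = 13576 + 8111/26463 = 359269799/26463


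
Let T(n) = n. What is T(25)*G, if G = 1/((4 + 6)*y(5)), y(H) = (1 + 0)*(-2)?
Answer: -5/4 ≈ -1.2500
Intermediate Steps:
y(H) = -2 (y(H) = 1*(-2) = -2)
G = -1/20 (G = 1/((4 + 6)*(-2)) = 1/(10*(-2)) = 1/(-20) = -1/20 ≈ -0.050000)
T(25)*G = 25*(-1/20) = -5/4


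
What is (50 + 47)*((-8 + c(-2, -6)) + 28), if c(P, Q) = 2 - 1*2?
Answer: 1940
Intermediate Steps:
c(P, Q) = 0 (c(P, Q) = 2 - 2 = 0)
(50 + 47)*((-8 + c(-2, -6)) + 28) = (50 + 47)*((-8 + 0) + 28) = 97*(-8 + 28) = 97*20 = 1940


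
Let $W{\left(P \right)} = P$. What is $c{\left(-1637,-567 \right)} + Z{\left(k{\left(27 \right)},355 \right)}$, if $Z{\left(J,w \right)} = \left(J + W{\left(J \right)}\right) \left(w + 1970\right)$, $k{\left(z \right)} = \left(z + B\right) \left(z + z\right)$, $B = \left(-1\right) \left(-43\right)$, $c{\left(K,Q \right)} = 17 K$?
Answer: $17549171$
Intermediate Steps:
$B = 43$
$k{\left(z \right)} = 2 z \left(43 + z\right)$ ($k{\left(z \right)} = \left(z + 43\right) \left(z + z\right) = \left(43 + z\right) 2 z = 2 z \left(43 + z\right)$)
$Z{\left(J,w \right)} = 2 J \left(1970 + w\right)$ ($Z{\left(J,w \right)} = \left(J + J\right) \left(w + 1970\right) = 2 J \left(1970 + w\right)$)
$c{\left(-1637,-567 \right)} + Z{\left(k{\left(27 \right)},355 \right)} = 17 \left(-1637\right) + 2 \cdot 2 \cdot 27 \left(43 + 27\right) \left(1970 + 355\right) = -27829 + 2 \cdot 2 \cdot 27 \cdot 70 \cdot 2325 = -27829 + 2 \cdot 3780 \cdot 2325 = -27829 + 17577000 = 17549171$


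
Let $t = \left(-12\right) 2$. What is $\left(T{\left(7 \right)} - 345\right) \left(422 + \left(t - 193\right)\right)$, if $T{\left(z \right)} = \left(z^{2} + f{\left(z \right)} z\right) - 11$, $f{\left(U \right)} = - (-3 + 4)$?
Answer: $-64370$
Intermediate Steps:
$t = -24$
$f{\left(U \right)} = -1$ ($f{\left(U \right)} = \left(-1\right) 1 = -1$)
$T{\left(z \right)} = -11 + z^{2} - z$ ($T{\left(z \right)} = \left(z^{2} - z\right) - 11 = -11 + z^{2} - z$)
$\left(T{\left(7 \right)} - 345\right) \left(422 + \left(t - 193\right)\right) = \left(\left(-11 + 7^{2} - 7\right) - 345\right) \left(422 - 217\right) = \left(\left(-11 + 49 - 7\right) - 345\right) \left(422 - 217\right) = \left(31 - 345\right) \left(422 - 217\right) = \left(-314\right) 205 = -64370$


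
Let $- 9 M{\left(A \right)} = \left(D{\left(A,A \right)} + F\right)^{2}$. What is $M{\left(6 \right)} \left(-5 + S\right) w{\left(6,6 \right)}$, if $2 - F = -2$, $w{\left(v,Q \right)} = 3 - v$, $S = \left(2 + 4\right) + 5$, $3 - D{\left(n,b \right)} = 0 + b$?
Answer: $2$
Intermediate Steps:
$D{\left(n,b \right)} = 3 - b$ ($D{\left(n,b \right)} = 3 - \left(0 + b\right) = 3 - b$)
$S = 11$ ($S = 6 + 5 = 11$)
$F = 4$ ($F = 2 - -2 = 2 + 2 = 4$)
$M{\left(A \right)} = - \frac{\left(7 - A\right)^{2}}{9}$ ($M{\left(A \right)} = - \frac{\left(\left(3 - A\right) + 4\right)^{2}}{9} = - \frac{\left(7 - A\right)^{2}}{9}$)
$M{\left(6 \right)} \left(-5 + S\right) w{\left(6,6 \right)} = - \frac{\left(-7 + 6\right)^{2}}{9} \left(-5 + 11\right) \left(3 - 6\right) = - \frac{\left(-1\right)^{2}}{9} \cdot 6 \left(3 - 6\right) = \left(- \frac{1}{9}\right) 1 \cdot 6 \left(-3\right) = \left(- \frac{1}{9}\right) \left(-18\right) = 2$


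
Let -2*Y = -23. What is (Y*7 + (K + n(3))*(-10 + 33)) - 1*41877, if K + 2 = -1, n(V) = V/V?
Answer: -83685/2 ≈ -41843.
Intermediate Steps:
n(V) = 1
K = -3 (K = -2 - 1 = -3)
Y = 23/2 (Y = -1/2*(-23) = 23/2 ≈ 11.500)
(Y*7 + (K + n(3))*(-10 + 33)) - 1*41877 = ((23/2)*7 + (-3 + 1)*(-10 + 33)) - 1*41877 = (161/2 - 2*23) - 41877 = (161/2 - 46) - 41877 = 69/2 - 41877 = -83685/2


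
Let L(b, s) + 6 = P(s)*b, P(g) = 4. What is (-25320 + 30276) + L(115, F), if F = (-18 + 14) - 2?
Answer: 5410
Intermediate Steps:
F = -6 (F = -4 - 2 = -6)
L(b, s) = -6 + 4*b
(-25320 + 30276) + L(115, F) = (-25320 + 30276) + (-6 + 4*115) = 4956 + (-6 + 460) = 4956 + 454 = 5410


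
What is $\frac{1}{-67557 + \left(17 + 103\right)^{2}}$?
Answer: $- \frac{1}{53157} \approx -1.8812 \cdot 10^{-5}$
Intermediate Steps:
$\frac{1}{-67557 + \left(17 + 103\right)^{2}} = \frac{1}{-67557 + 120^{2}} = \frac{1}{-67557 + 14400} = \frac{1}{-53157} = - \frac{1}{53157}$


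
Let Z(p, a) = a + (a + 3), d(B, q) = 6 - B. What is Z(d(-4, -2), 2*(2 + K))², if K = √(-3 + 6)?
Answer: 169 + 88*√3 ≈ 321.42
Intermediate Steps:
K = √3 ≈ 1.7320
Z(p, a) = 3 + 2*a (Z(p, a) = a + (3 + a) = 3 + 2*a)
Z(d(-4, -2), 2*(2 + K))² = (3 + 2*(2*(2 + √3)))² = (3 + 2*(4 + 2*√3))² = (3 + (8 + 4*√3))² = (11 + 4*√3)²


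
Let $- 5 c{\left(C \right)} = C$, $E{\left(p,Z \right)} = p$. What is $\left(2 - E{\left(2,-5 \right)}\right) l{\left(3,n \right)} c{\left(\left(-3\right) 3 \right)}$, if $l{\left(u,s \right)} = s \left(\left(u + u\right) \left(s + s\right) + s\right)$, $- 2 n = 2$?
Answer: $0$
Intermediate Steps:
$n = -1$ ($n = \left(- \frac{1}{2}\right) 2 = -1$)
$c{\left(C \right)} = - \frac{C}{5}$
$l{\left(u,s \right)} = s \left(s + 4 s u\right)$ ($l{\left(u,s \right)} = s \left(2 u 2 s + s\right) = s \left(4 s u + s\right) = s \left(s + 4 s u\right)$)
$\left(2 - E{\left(2,-5 \right)}\right) l{\left(3,n \right)} c{\left(\left(-3\right) 3 \right)} = \left(2 - 2\right) \left(-1\right)^{2} \left(1 + 4 \cdot 3\right) \left(- \frac{\left(-3\right) 3}{5}\right) = \left(2 - 2\right) 1 \left(1 + 12\right) \left(\left(- \frac{1}{5}\right) \left(-9\right)\right) = 0 \cdot 1 \cdot 13 \cdot \frac{9}{5} = 0 \cdot 13 \cdot \frac{9}{5} = 0 \cdot \frac{9}{5} = 0$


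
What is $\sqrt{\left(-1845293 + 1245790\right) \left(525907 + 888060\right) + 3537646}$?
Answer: $3 i \sqrt{94185991195} \approx 9.2069 \cdot 10^{5} i$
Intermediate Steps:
$\sqrt{\left(-1845293 + 1245790\right) \left(525907 + 888060\right) + 3537646} = \sqrt{\left(-599503\right) 1413967 + 3537646} = \sqrt{-847677458401 + 3537646} = \sqrt{-847673920755} = 3 i \sqrt{94185991195}$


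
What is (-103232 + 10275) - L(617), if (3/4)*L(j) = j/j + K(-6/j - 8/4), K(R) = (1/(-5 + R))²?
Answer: -5216532694631/56116875 ≈ -92958.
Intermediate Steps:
K(R) = (-5 + R)⁻²
L(j) = 4/3 + 4/(3*(-7 - 6/j)²) (L(j) = 4*(j/j + (-5 + (-6/j - 8/4))⁻²)/3 = 4*(1 + (-5 + (-6/j - 8*¼))⁻²)/3 = 4*(1 + (-5 + (-6/j - 2))⁻²)/3 = 4*(1 + (-5 + (-2 - 6/j))⁻²)/3 = 4*(1 + (-7 - 6/j)⁻²)/3 = 4/3 + 4/(3*(-7 - 6/j)²))
(-103232 + 10275) - L(617) = (-103232 + 10275) - 8*(18 + 25*617² + 42*617)/(3*(36 + 49*617² + 84*617)) = -92957 - 8*(18 + 25*380689 + 25914)/(3*(36 + 49*380689 + 51828)) = -92957 - 8*(18 + 9517225 + 25914)/(3*(36 + 18653761 + 51828)) = -92957 - 8*9543157/(3*18705625) = -92957 - 1*76345256/56116875 = -92957 - 76345256/56116875 = -5216532694631/56116875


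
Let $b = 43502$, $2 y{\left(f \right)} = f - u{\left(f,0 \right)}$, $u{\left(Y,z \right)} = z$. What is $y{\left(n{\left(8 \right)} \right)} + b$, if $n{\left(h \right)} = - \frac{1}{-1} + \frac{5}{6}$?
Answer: $\frac{522035}{12} \approx 43503.0$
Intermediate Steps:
$n{\left(h \right)} = \frac{11}{6}$ ($n{\left(h \right)} = \left(-1\right) \left(-1\right) + 5 \cdot \frac{1}{6} = 1 + \frac{5}{6} = \frac{11}{6}$)
$y{\left(f \right)} = \frac{f}{2}$ ($y{\left(f \right)} = \frac{f - 0}{2} = \frac{f + 0}{2} = \frac{f}{2}$)
$y{\left(n{\left(8 \right)} \right)} + b = \frac{1}{2} \cdot \frac{11}{6} + 43502 = \frac{11}{12} + 43502 = \frac{522035}{12}$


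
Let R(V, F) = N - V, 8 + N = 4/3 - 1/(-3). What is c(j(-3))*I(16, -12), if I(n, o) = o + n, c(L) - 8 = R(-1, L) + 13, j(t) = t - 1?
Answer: 188/3 ≈ 62.667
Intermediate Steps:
j(t) = -1 + t
N = -19/3 (N = -8 + (4/3 - 1/(-3)) = -8 + (4*(⅓) - 1*(-⅓)) = -8 + (4/3 + ⅓) = -8 + 5/3 = -19/3 ≈ -6.3333)
R(V, F) = -19/3 - V
c(L) = 47/3 (c(L) = 8 + ((-19/3 - 1*(-1)) + 13) = 8 + ((-19/3 + 1) + 13) = 8 + (-16/3 + 13) = 8 + 23/3 = 47/3)
I(n, o) = n + o
c(j(-3))*I(16, -12) = 47*(16 - 12)/3 = (47/3)*4 = 188/3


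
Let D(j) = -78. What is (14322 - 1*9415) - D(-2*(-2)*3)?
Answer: 4985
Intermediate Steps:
(14322 - 1*9415) - D(-2*(-2)*3) = (14322 - 1*9415) - 1*(-78) = (14322 - 9415) + 78 = 4907 + 78 = 4985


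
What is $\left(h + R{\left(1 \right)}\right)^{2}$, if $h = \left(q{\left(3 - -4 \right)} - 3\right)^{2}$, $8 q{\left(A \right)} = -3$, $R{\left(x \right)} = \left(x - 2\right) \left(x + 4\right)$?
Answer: $\frac{167281}{4096} \approx 40.84$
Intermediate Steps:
$R{\left(x \right)} = \left(-2 + x\right) \left(4 + x\right)$
$q{\left(A \right)} = - \frac{3}{8}$ ($q{\left(A \right)} = \frac{1}{8} \left(-3\right) = - \frac{3}{8}$)
$h = \frac{729}{64}$ ($h = \left(- \frac{3}{8} - 3\right)^{2} = \left(- \frac{27}{8}\right)^{2} = \frac{729}{64} \approx 11.391$)
$\left(h + R{\left(1 \right)}\right)^{2} = \left(\frac{729}{64} + \left(-8 + 1^{2} + 2 \cdot 1\right)\right)^{2} = \left(\frac{729}{64} + \left(-8 + 1 + 2\right)\right)^{2} = \left(\frac{729}{64} - 5\right)^{2} = \left(\frac{409}{64}\right)^{2} = \frac{167281}{4096}$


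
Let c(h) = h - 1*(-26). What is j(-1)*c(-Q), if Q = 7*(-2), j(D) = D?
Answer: -40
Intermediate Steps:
Q = -14
c(h) = 26 + h (c(h) = h + 26 = 26 + h)
j(-1)*c(-Q) = -(26 - 1*(-14)) = -(26 + 14) = -1*40 = -40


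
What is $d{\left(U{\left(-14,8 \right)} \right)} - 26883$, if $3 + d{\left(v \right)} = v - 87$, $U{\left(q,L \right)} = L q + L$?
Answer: $-27077$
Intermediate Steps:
$U{\left(q,L \right)} = L + L q$
$d{\left(v \right)} = -90 + v$ ($d{\left(v \right)} = -3 + \left(v - 87\right) = -3 + \left(-87 + v\right) = -90 + v$)
$d{\left(U{\left(-14,8 \right)} \right)} - 26883 = \left(-90 + 8 \left(1 - 14\right)\right) - 26883 = \left(-90 + 8 \left(-13\right)\right) - 26883 = \left(-90 - 104\right) - 26883 = -194 - 26883 = -27077$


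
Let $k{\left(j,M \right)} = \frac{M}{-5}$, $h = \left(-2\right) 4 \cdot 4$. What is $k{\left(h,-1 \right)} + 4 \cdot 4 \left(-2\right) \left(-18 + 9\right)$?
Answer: $\frac{1441}{5} \approx 288.2$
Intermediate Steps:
$h = -32$ ($h = \left(-8\right) 4 = -32$)
$k{\left(j,M \right)} = - \frac{M}{5}$ ($k{\left(j,M \right)} = M \left(- \frac{1}{5}\right) = - \frac{M}{5}$)
$k{\left(h,-1 \right)} + 4 \cdot 4 \left(-2\right) \left(-18 + 9\right) = \left(- \frac{1}{5}\right) \left(-1\right) + 4 \cdot 4 \left(-2\right) \left(-18 + 9\right) = \frac{1}{5} + 16 \left(-2\right) \left(-9\right) = \frac{1}{5} - -288 = \frac{1}{5} + 288 = \frac{1441}{5}$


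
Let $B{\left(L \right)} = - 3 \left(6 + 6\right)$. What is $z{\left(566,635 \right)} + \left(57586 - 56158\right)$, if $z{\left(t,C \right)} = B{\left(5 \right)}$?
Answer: $1392$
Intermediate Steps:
$B{\left(L \right)} = -36$ ($B{\left(L \right)} = \left(-3\right) 12 = -36$)
$z{\left(t,C \right)} = -36$
$z{\left(566,635 \right)} + \left(57586 - 56158\right) = -36 + \left(57586 - 56158\right) = -36 + 1428 = 1392$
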